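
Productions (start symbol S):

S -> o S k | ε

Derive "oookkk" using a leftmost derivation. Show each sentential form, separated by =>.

S => oSk => ooSkk => oooSkkk => oookkk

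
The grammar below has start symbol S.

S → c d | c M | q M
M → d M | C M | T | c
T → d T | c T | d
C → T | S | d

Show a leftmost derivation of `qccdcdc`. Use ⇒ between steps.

S⇒qM⇒qCM⇒qTM⇒qcTM⇒qccTM⇒qccdTM⇒qccdcTM⇒qccdcdM⇒qccdcdc

S ⇒ qM   [S → q M]
qM ⇒ qCM   [M → C M]
qCM ⇒ qTM   [C → T]
qTM ⇒ qcTM   [T → c T]
qcTM ⇒ qccTM   [T → c T]
qccTM ⇒ qccdTM   [T → d T]
qccdTM ⇒ qccdcTM   [T → c T]
qccdcTM ⇒ qccdcdM   [T → d]
qccdcdM ⇒ qccdcdc   [M → c]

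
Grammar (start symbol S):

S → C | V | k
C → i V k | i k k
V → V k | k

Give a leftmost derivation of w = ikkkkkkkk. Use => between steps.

S => C   [S → C]
C => iVk   [C → i V k]
iVk => iVkk   [V → V k]
iVkk => iVkkk   [V → V k]
iVkkk => iVkkkk   [V → V k]
iVkkkk => iVkkkkk   [V → V k]
iVkkkkk => iVkkkkkk   [V → V k]
iVkkkkkk => iVkkkkkkk   [V → V k]
iVkkkkkkk => ikkkkkkkk   [V → k]

S => C => iVk => iVkk => iVkkk => iVkkkk => iVkkkkk => iVkkkkkk => iVkkkkkkk => ikkkkkkkk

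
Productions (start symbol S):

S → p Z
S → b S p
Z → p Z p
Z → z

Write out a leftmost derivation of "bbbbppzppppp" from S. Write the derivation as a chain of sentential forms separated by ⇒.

S⇒bSp⇒bbSpp⇒bbbSppp⇒bbbbSpppp⇒bbbbpZpppp⇒bbbbppZppppp⇒bbbbppzppppp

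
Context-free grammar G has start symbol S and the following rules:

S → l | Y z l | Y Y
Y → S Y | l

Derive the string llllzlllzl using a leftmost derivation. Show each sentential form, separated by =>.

S => Yzl => SYzl => YYYzl => SYYYzl => lYYYzl => lSYYYzl => llYYYzl => lllYYzl => lllSYYzl => lllYzlYYzl => llllzlYYzl => llllzllYzl => llllzlllzl

S => Yzl   [S → Y z l]
Yzl => SYzl   [Y → S Y]
SYzl => YYYzl   [S → Y Y]
YYYzl => SYYYzl   [Y → S Y]
SYYYzl => lYYYzl   [S → l]
lYYYzl => lSYYYzl   [Y → S Y]
lSYYYzl => llYYYzl   [S → l]
llYYYzl => lllYYzl   [Y → l]
lllYYzl => lllSYYzl   [Y → S Y]
lllSYYzl => lllYzlYYzl   [S → Y z l]
lllYzlYYzl => llllzlYYzl   [Y → l]
llllzlYYzl => llllzllYzl   [Y → l]
llllzllYzl => llllzlllzl   [Y → l]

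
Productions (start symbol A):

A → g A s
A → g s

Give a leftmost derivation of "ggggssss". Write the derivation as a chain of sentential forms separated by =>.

A => gAs => ggAss => gggAsss => ggggssss

A => gAs   [A → g A s]
gAs => ggAss   [A → g A s]
ggAss => gggAsss   [A → g A s]
gggAsss => ggggssss   [A → g s]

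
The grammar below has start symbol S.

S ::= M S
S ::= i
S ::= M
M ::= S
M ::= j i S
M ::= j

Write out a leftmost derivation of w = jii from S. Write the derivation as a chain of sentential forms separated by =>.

S => M   [S ::= M]
M => jiS   [M ::= j i S]
jiS => jii   [S ::= i]

S => M => jiS => jii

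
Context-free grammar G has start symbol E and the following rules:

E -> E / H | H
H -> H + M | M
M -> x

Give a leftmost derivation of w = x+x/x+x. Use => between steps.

E => E/H => H/H => H+M/H => M+M/H => x+M/H => x+x/H => x+x/H+M => x+x/M+M => x+x/x+M => x+x/x+x

E => E/H   [E -> E / H]
E/H => H/H   [E -> H]
H/H => H+M/H   [H -> H + M]
H+M/H => M+M/H   [H -> M]
M+M/H => x+M/H   [M -> x]
x+M/H => x+x/H   [M -> x]
x+x/H => x+x/H+M   [H -> H + M]
x+x/H+M => x+x/M+M   [H -> M]
x+x/M+M => x+x/x+M   [M -> x]
x+x/x+M => x+x/x+x   [M -> x]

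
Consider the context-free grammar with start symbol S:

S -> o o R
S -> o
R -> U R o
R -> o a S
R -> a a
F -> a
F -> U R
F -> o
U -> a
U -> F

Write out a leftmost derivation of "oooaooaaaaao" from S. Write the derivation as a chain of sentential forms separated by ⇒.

S ⇒ ooR ⇒ oooaS ⇒ oooaooR ⇒ oooaooURo ⇒ oooaooFRo ⇒ oooaooURRo ⇒ oooaooFRRo ⇒ oooaooaRRo ⇒ oooaooaaaRo ⇒ oooaooaaaaao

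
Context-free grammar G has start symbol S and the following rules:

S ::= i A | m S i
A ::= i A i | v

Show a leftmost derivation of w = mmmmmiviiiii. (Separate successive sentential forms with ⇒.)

S ⇒ mSi ⇒ mmSii ⇒ mmmSiii ⇒ mmmmSiiii ⇒ mmmmmSiiiii ⇒ mmmmmiAiiiii ⇒ mmmmmiviiiii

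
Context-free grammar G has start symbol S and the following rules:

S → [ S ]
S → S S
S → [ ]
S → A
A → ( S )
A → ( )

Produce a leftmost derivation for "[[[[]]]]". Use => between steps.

S=>[S]=>[[S]]=>[[[S]]]=>[[[[]]]]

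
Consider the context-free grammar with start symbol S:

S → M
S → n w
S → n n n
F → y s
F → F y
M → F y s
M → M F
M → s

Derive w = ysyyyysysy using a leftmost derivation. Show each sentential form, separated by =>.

S=>M=>MF=>FysF=>FyysF=>FyyysF=>FyyyysF=>ysyyyysF=>ysyyyysFy=>ysyyyysysy

S => M   [S → M]
M => MF   [M → M F]
MF => FysF   [M → F y s]
FysF => FyysF   [F → F y]
FyysF => FyyysF   [F → F y]
FyyysF => FyyyysF   [F → F y]
FyyyysF => ysyyyysF   [F → y s]
ysyyyysF => ysyyyysFy   [F → F y]
ysyyyysFy => ysyyyysysy   [F → y s]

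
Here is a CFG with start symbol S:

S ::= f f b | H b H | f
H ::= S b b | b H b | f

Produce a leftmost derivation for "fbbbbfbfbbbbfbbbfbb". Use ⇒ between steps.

S ⇒ HbH   [S ::= H b H]
HbH ⇒ SbbbH   [H ::= S b b]
SbbbH ⇒ fbbbH   [S ::= f]
fbbbH ⇒ fbbbSbb   [H ::= S b b]
fbbbSbb ⇒ fbbbHbHbb   [S ::= H b H]
fbbbHbHbb ⇒ fbbbSbbbHbb   [H ::= S b b]
fbbbSbbbHbb ⇒ fbbbHbHbbbHbb   [S ::= H b H]
fbbbHbHbbbHbb ⇒ fbbbbHbbHbbbHbb   [H ::= b H b]
fbbbbHbbHbbbHbb ⇒ fbbbbSbbbbHbbbHbb   [H ::= S b b]
fbbbbSbbbbHbbbHbb ⇒ fbbbbHbHbbbbHbbbHbb   [S ::= H b H]
fbbbbHbHbbbbHbbbHbb ⇒ fbbbbfbHbbbbHbbbHbb   [H ::= f]
fbbbbfbHbbbbHbbbHbb ⇒ fbbbbfbfbbbbHbbbHbb   [H ::= f]
fbbbbfbfbbbbHbbbHbb ⇒ fbbbbfbfbbbbfbbbHbb   [H ::= f]
fbbbbfbfbbbbfbbbHbb ⇒ fbbbbfbfbbbbfbbbfbb   [H ::= f]

S ⇒ HbH ⇒ SbbbH ⇒ fbbbH ⇒ fbbbSbb ⇒ fbbbHbHbb ⇒ fbbbSbbbHbb ⇒ fbbbHbHbbbHbb ⇒ fbbbbHbbHbbbHbb ⇒ fbbbbSbbbbHbbbHbb ⇒ fbbbbHbHbbbbHbbbHbb ⇒ fbbbbfbHbbbbHbbbHbb ⇒ fbbbbfbfbbbbHbbbHbb ⇒ fbbbbfbfbbbbfbbbHbb ⇒ fbbbbfbfbbbbfbbbfbb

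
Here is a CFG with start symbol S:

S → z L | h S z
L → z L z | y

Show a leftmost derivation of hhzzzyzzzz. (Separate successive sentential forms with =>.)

S => hSz => hhSzz => hhzLzz => hhzzLzzz => hhzzzLzzzz => hhzzzyzzzz

S => hSz   [S → h S z]
hSz => hhSzz   [S → h S z]
hhSzz => hhzLzz   [S → z L]
hhzLzz => hhzzLzzz   [L → z L z]
hhzzLzzz => hhzzzLzzzz   [L → z L z]
hhzzzLzzzz => hhzzzyzzzz   [L → y]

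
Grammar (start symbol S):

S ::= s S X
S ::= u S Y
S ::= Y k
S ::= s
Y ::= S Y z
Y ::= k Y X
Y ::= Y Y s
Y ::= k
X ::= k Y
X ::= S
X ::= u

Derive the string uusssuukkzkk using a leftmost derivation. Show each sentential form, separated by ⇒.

S ⇒ uSY   [S ::= u S Y]
uSY ⇒ uYkY   [S ::= Y k]
uYkY ⇒ uSYzkY   [Y ::= S Y z]
uSYzkY ⇒ uuSYYzkY   [S ::= u S Y]
uuSYYzkY ⇒ uusSXYYzkY   [S ::= s S X]
uusSXYYzkY ⇒ uussSXXYYzkY   [S ::= s S X]
uussSXXYYzkY ⇒ uusssXXYYzkY   [S ::= s]
uusssXXYYzkY ⇒ uusssuXYYzkY   [X ::= u]
uusssuXYYzkY ⇒ uusssuuYYzkY   [X ::= u]
uusssuuYYzkY ⇒ uusssuukYzkY   [Y ::= k]
uusssuukYzkY ⇒ uusssuukkzkY   [Y ::= k]
uusssuukkzkY ⇒ uusssuukkzkk   [Y ::= k]

S ⇒ uSY ⇒ uYkY ⇒ uSYzkY ⇒ uuSYYzkY ⇒ uusSXYYzkY ⇒ uussSXXYYzkY ⇒ uusssXXYYzkY ⇒ uusssuXYYzkY ⇒ uusssuuYYzkY ⇒ uusssuukYzkY ⇒ uusssuukkzkY ⇒ uusssuukkzkk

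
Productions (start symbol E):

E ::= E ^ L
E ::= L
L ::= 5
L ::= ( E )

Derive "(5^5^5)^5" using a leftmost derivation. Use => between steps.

E => E^L => L^L => (E)^L => (E^L)^L => (E^L^L)^L => (L^L^L)^L => (5^L^L)^L => (5^5^L)^L => (5^5^5)^L => (5^5^5)^5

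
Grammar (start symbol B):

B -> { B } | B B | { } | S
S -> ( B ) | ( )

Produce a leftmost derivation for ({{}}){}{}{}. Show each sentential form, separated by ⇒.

B ⇒ BB ⇒ BBB ⇒ BBBB ⇒ SBBB ⇒ (B)BBB ⇒ ({B})BBB ⇒ ({{}})BBB ⇒ ({{}}){}BB ⇒ ({{}}){}{}B ⇒ ({{}}){}{}{}

B ⇒ BB   [B -> B B]
BB ⇒ BBB   [B -> B B]
BBB ⇒ BBBB   [B -> B B]
BBBB ⇒ SBBB   [B -> S]
SBBB ⇒ (B)BBB   [S -> ( B )]
(B)BBB ⇒ ({B})BBB   [B -> { B }]
({B})BBB ⇒ ({{}})BBB   [B -> { }]
({{}})BBB ⇒ ({{}}){}BB   [B -> { }]
({{}}){}BB ⇒ ({{}}){}{}B   [B -> { }]
({{}}){}{}B ⇒ ({{}}){}{}{}   [B -> { }]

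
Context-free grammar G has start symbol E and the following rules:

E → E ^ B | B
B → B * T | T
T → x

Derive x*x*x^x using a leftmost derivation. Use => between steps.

E => E^B   [E → E ^ B]
E^B => B^B   [E → B]
B^B => B*T^B   [B → B * T]
B*T^B => B*T*T^B   [B → B * T]
B*T*T^B => T*T*T^B   [B → T]
T*T*T^B => x*T*T^B   [T → x]
x*T*T^B => x*x*T^B   [T → x]
x*x*T^B => x*x*x^B   [T → x]
x*x*x^B => x*x*x^T   [B → T]
x*x*x^T => x*x*x^x   [T → x]

E => E^B => B^B => B*T^B => B*T*T^B => T*T*T^B => x*T*T^B => x*x*T^B => x*x*x^B => x*x*x^T => x*x*x^x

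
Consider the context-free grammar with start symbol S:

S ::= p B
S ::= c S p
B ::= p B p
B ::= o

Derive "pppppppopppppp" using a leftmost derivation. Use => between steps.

S=>pB=>ppBp=>pppBpp=>ppppBppp=>pppppBpppp=>ppppppBppppp=>pppppppBpppppp=>pppppppopppppp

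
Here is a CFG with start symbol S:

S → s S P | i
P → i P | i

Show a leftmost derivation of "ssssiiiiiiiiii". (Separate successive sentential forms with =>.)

S => sSP => ssSPP => sssSPPP => ssssSPPPP => ssssiPPPP => ssssiiPPP => ssssiiiPPP => ssssiiiiPP => ssssiiiiiPP => ssssiiiiiiP => ssssiiiiiiiP => ssssiiiiiiiiP => ssssiiiiiiiiiP => ssssiiiiiiiiii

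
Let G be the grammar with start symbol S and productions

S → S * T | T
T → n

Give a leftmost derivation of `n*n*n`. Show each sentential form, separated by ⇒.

S⇒S*T⇒S*T*T⇒T*T*T⇒n*T*T⇒n*n*T⇒n*n*n

S ⇒ S*T   [S → S * T]
S*T ⇒ S*T*T   [S → S * T]
S*T*T ⇒ T*T*T   [S → T]
T*T*T ⇒ n*T*T   [T → n]
n*T*T ⇒ n*n*T   [T → n]
n*n*T ⇒ n*n*n   [T → n]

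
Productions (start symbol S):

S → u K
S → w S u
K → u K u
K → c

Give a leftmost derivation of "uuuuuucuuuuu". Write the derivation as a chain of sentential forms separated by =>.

S => uK => uuKu => uuuKuu => uuuuKuuu => uuuuuKuuuu => uuuuuuKuuuuu => uuuuuucuuuuu

S => uK   [S → u K]
uK => uuKu   [K → u K u]
uuKu => uuuKuu   [K → u K u]
uuuKuu => uuuuKuuu   [K → u K u]
uuuuKuuu => uuuuuKuuuu   [K → u K u]
uuuuuKuuuu => uuuuuuKuuuuu   [K → u K u]
uuuuuuKuuuuu => uuuuuucuuuuu   [K → c]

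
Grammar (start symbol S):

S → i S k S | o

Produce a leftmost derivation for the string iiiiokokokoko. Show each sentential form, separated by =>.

S => iSkS => iiSkSkS => iiiSkSkSkS => iiiiSkSkSkSkS => iiiiokSkSkSkS => iiiiokokSkSkS => iiiiokokokSkS => iiiiokokokokS => iiiiokokokoko

S => iSkS   [S → i S k S]
iSkS => iiSkSkS   [S → i S k S]
iiSkSkS => iiiSkSkSkS   [S → i S k S]
iiiSkSkSkS => iiiiSkSkSkSkS   [S → i S k S]
iiiiSkSkSkSkS => iiiiokSkSkSkS   [S → o]
iiiiokSkSkSkS => iiiiokokSkSkS   [S → o]
iiiiokokSkSkS => iiiiokokokSkS   [S → o]
iiiiokokokSkS => iiiiokokokokS   [S → o]
iiiiokokokokS => iiiiokokokoko   [S → o]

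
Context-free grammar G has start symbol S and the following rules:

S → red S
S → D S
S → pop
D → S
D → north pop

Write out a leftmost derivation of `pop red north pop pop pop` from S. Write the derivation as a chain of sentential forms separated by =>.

S => D S   [S → D S]
D S => S S   [D → S]
S S => pop S   [S → pop]
pop S => pop red S   [S → red S]
pop red S => pop red D S   [S → D S]
pop red D S => pop red S S   [D → S]
pop red S S => pop red D S S   [S → D S]
pop red D S S => pop red north pop S S   [D → north pop]
pop red north pop S S => pop red north pop pop S   [S → pop]
pop red north pop pop S => pop red north pop pop pop   [S → pop]

S => D S => S S => pop S => pop red S => pop red D S => pop red S S => pop red D S S => pop red north pop S S => pop red north pop pop S => pop red north pop pop pop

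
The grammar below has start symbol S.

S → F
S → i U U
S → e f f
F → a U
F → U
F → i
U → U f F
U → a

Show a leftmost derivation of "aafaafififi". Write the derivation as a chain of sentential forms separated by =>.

S => F   [S → F]
F => aU   [F → a U]
aU => aUfF   [U → U f F]
aUfF => aafF   [U → a]
aafF => aafaU   [F → a U]
aafaU => aafaUfF   [U → U f F]
aafaUfF => aafaUfFfF   [U → U f F]
aafaUfFfF => aafaUfFfFfF   [U → U f F]
aafaUfFfFfF => aafaafFfFfF   [U → a]
aafaafFfFfF => aafaafifFfF   [F → i]
aafaafifFfF => aafaafififF   [F → i]
aafaafififF => aafaafififi   [F → i]

S=>F=>aU=>aUfF=>aafF=>aafaU=>aafaUfF=>aafaUfFfF=>aafaUfFfFfF=>aafaafFfFfF=>aafaafifFfF=>aafaafififF=>aafaafififi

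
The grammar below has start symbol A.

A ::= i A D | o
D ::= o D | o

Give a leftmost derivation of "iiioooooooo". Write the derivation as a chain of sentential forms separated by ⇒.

A ⇒ iAD ⇒ iiADD ⇒ iiiADDD ⇒ iiioDDD ⇒ iiiooDDD ⇒ iiioooDDD ⇒ iiiooooDD ⇒ iiioooooDD ⇒ iiiooooooD ⇒ iiioooooooD ⇒ iiioooooooo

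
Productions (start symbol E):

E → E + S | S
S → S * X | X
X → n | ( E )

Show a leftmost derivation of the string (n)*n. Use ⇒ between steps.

E⇒S⇒S*X⇒X*X⇒(E)*X⇒(S)*X⇒(X)*X⇒(n)*X⇒(n)*n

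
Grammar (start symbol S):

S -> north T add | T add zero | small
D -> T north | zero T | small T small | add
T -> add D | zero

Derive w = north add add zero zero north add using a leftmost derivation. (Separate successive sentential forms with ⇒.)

S ⇒ north T add   [S -> north T add]
north T add ⇒ north add D add   [T -> add D]
north add D add ⇒ north add T north add   [D -> T north]
north add T north add ⇒ north add add D north add   [T -> add D]
north add add D north add ⇒ north add add zero T north add   [D -> zero T]
north add add zero T north add ⇒ north add add zero zero north add   [T -> zero]

S ⇒ north T add ⇒ north add D add ⇒ north add T north add ⇒ north add add D north add ⇒ north add add zero T north add ⇒ north add add zero zero north add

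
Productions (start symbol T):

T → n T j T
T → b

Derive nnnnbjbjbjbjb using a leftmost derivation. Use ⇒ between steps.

T ⇒ nTjT   [T → n T j T]
nTjT ⇒ nnTjTjT   [T → n T j T]
nnTjTjT ⇒ nnnTjTjTjT   [T → n T j T]
nnnTjTjTjT ⇒ nnnnTjTjTjTjT   [T → n T j T]
nnnnTjTjTjTjT ⇒ nnnnbjTjTjTjT   [T → b]
nnnnbjTjTjTjT ⇒ nnnnbjbjTjTjT   [T → b]
nnnnbjbjTjTjT ⇒ nnnnbjbjbjTjT   [T → b]
nnnnbjbjbjTjT ⇒ nnnnbjbjbjbjT   [T → b]
nnnnbjbjbjbjT ⇒ nnnnbjbjbjbjb   [T → b]

T ⇒ nTjT ⇒ nnTjTjT ⇒ nnnTjTjTjT ⇒ nnnnTjTjTjTjT ⇒ nnnnbjTjTjTjT ⇒ nnnnbjbjTjTjT ⇒ nnnnbjbjbjTjT ⇒ nnnnbjbjbjbjT ⇒ nnnnbjbjbjbjb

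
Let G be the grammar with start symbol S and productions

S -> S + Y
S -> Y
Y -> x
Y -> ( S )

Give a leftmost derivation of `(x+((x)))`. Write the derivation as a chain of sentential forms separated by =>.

S => Y => (S) => (S+Y) => (Y+Y) => (x+Y) => (x+(S)) => (x+(Y)) => (x+((S))) => (x+((Y))) => (x+((x)))

S => Y   [S -> Y]
Y => (S)   [Y -> ( S )]
(S) => (S+Y)   [S -> S + Y]
(S+Y) => (Y+Y)   [S -> Y]
(Y+Y) => (x+Y)   [Y -> x]
(x+Y) => (x+(S))   [Y -> ( S )]
(x+(S)) => (x+(Y))   [S -> Y]
(x+(Y)) => (x+((S)))   [Y -> ( S )]
(x+((S))) => (x+((Y)))   [S -> Y]
(x+((Y))) => (x+((x)))   [Y -> x]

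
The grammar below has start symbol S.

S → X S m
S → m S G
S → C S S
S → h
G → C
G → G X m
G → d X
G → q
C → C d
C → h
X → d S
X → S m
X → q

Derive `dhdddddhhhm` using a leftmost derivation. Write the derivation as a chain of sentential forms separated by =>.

S => XSm => dSSm => dCSSSm => dCdSSSm => dCddSSSm => dCdddSSSm => dCddddSSSm => dCdddddSSSm => dhdddddSSSm => dhdddddhSSm => dhdddddhhSm => dhdddddhhhm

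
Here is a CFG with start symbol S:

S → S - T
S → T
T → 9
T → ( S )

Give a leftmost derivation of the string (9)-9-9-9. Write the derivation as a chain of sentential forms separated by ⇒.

S ⇒ S-T   [S → S - T]
S-T ⇒ S-T-T   [S → S - T]
S-T-T ⇒ S-T-T-T   [S → S - T]
S-T-T-T ⇒ T-T-T-T   [S → T]
T-T-T-T ⇒ (S)-T-T-T   [T → ( S )]
(S)-T-T-T ⇒ (T)-T-T-T   [S → T]
(T)-T-T-T ⇒ (9)-T-T-T   [T → 9]
(9)-T-T-T ⇒ (9)-9-T-T   [T → 9]
(9)-9-T-T ⇒ (9)-9-9-T   [T → 9]
(9)-9-9-T ⇒ (9)-9-9-9   [T → 9]

S⇒S-T⇒S-T-T⇒S-T-T-T⇒T-T-T-T⇒(S)-T-T-T⇒(T)-T-T-T⇒(9)-T-T-T⇒(9)-9-T-T⇒(9)-9-9-T⇒(9)-9-9-9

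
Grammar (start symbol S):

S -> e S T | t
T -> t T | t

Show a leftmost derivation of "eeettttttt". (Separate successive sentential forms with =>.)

S => eST   [S -> e S T]
eST => eeSTT   [S -> e S T]
eeSTT => eeeSTTT   [S -> e S T]
eeeSTTT => eeetTTT   [S -> t]
eeetTTT => eeettTTT   [T -> t T]
eeettTTT => eeetttTTT   [T -> t T]
eeetttTTT => eeettttTT   [T -> t]
eeettttTT => eeetttttT   [T -> t]
eeetttttT => eeettttttT   [T -> t T]
eeettttttT => eeettttttt   [T -> t]

S => eST => eeSTT => eeeSTTT => eeetTTT => eeettTTT => eeetttTTT => eeettttTT => eeetttttT => eeettttttT => eeettttttt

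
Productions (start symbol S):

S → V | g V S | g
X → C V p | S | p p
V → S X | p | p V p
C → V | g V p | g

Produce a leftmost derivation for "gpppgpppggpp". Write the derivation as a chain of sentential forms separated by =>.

S => V => SX => gVSX => gpVpSX => gpppSX => gpppgVSX => gpppgpVpSX => gpppgpppSX => gpppgpppgX => gpppgpppgCVp => gpppgpppggVp => gpppgpppggpp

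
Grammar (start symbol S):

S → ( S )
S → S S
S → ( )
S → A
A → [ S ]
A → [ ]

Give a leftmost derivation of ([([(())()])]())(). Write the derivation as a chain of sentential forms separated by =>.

S => SS   [S → S S]
SS => (S)S   [S → ( S )]
(S)S => (SS)S   [S → S S]
(SS)S => (AS)S   [S → A]
(AS)S => ([S]S)S   [A → [ S ]]
([S]S)S => ([(S)]S)S   [S → ( S )]
([(S)]S)S => ([(A)]S)S   [S → A]
([(A)]S)S => ([([S])]S)S   [A → [ S ]]
([([S])]S)S => ([([SS])]S)S   [S → S S]
([([SS])]S)S => ([([(S)S])]S)S   [S → ( S )]
([([(S)S])]S)S => ([([(())S])]S)S   [S → ( )]
([([(())S])]S)S => ([([(())()])]S)S   [S → ( )]
([([(())()])]S)S => ([([(())()])]())S   [S → ( )]
([([(())()])]())S => ([([(())()])]())()   [S → ( )]

S => SS => (S)S => (SS)S => (AS)S => ([S]S)S => ([(S)]S)S => ([(A)]S)S => ([([S])]S)S => ([([SS])]S)S => ([([(S)S])]S)S => ([([(())S])]S)S => ([([(())()])]S)S => ([([(())()])]())S => ([([(())()])]())()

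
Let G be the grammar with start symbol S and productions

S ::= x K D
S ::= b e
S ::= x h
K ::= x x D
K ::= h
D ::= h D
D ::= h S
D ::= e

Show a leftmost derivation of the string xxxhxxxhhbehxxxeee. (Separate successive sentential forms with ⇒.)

S ⇒ xKD   [S ::= x K D]
xKD ⇒ xxxDD   [K ::= x x D]
xxxDD ⇒ xxxhSD   [D ::= h S]
xxxhSD ⇒ xxxhxKDD   [S ::= x K D]
xxxhxKDD ⇒ xxxhxxxDDD   [K ::= x x D]
xxxhxxxDDD ⇒ xxxhxxxhDDD   [D ::= h D]
xxxhxxxhDDD ⇒ xxxhxxxhhSDD   [D ::= h S]
xxxhxxxhhSDD ⇒ xxxhxxxhhbeDD   [S ::= b e]
xxxhxxxhhbeDD ⇒ xxxhxxxhhbehSD   [D ::= h S]
xxxhxxxhhbehSD ⇒ xxxhxxxhhbehxKDD   [S ::= x K D]
xxxhxxxhhbehxKDD ⇒ xxxhxxxhhbehxxxDDD   [K ::= x x D]
xxxhxxxhhbehxxxDDD ⇒ xxxhxxxhhbehxxxeDD   [D ::= e]
xxxhxxxhhbehxxxeDD ⇒ xxxhxxxhhbehxxxeeD   [D ::= e]
xxxhxxxhhbehxxxeeD ⇒ xxxhxxxhhbehxxxeee   [D ::= e]

S ⇒ xKD ⇒ xxxDD ⇒ xxxhSD ⇒ xxxhxKDD ⇒ xxxhxxxDDD ⇒ xxxhxxxhDDD ⇒ xxxhxxxhhSDD ⇒ xxxhxxxhhbeDD ⇒ xxxhxxxhhbehSD ⇒ xxxhxxxhhbehxKDD ⇒ xxxhxxxhhbehxxxDDD ⇒ xxxhxxxhhbehxxxeDD ⇒ xxxhxxxhhbehxxxeeD ⇒ xxxhxxxhhbehxxxeee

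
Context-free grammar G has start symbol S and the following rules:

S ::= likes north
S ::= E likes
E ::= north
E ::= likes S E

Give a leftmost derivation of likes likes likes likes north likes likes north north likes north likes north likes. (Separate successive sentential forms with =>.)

S => E likes => likes S E likes => likes E likes E likes => likes likes S E likes E likes => likes likes E likes E likes E likes => likes likes likes S E likes E likes E likes => likes likes likes likes north E likes E likes E likes => likes likes likes likes north likes S E likes E likes E likes => likes likes likes likes north likes likes north E likes E likes E likes => likes likes likes likes north likes likes north north likes E likes E likes => likes likes likes likes north likes likes north north likes north likes E likes => likes likes likes likes north likes likes north north likes north likes north likes

S => E likes   [S ::= E likes]
E likes => likes S E likes   [E ::= likes S E]
likes S E likes => likes E likes E likes   [S ::= E likes]
likes E likes E likes => likes likes S E likes E likes   [E ::= likes S E]
likes likes S E likes E likes => likes likes E likes E likes E likes   [S ::= E likes]
likes likes E likes E likes E likes => likes likes likes S E likes E likes E likes   [E ::= likes S E]
likes likes likes S E likes E likes E likes => likes likes likes likes north E likes E likes E likes   [S ::= likes north]
likes likes likes likes north E likes E likes E likes => likes likes likes likes north likes S E likes E likes E likes   [E ::= likes S E]
likes likes likes likes north likes S E likes E likes E likes => likes likes likes likes north likes likes north E likes E likes E likes   [S ::= likes north]
likes likes likes likes north likes likes north E likes E likes E likes => likes likes likes likes north likes likes north north likes E likes E likes   [E ::= north]
likes likes likes likes north likes likes north north likes E likes E likes => likes likes likes likes north likes likes north north likes north likes E likes   [E ::= north]
likes likes likes likes north likes likes north north likes north likes E likes => likes likes likes likes north likes likes north north likes north likes north likes   [E ::= north]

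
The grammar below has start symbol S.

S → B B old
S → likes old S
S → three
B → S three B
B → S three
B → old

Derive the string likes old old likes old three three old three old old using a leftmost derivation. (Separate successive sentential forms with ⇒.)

S ⇒ B B old   [S → B B old]
B B old ⇒ S three B old   [B → S three]
S three B old ⇒ likes old S three B old   [S → likes old S]
likes old S three B old ⇒ likes old B B old three B old   [S → B B old]
likes old B B old three B old ⇒ likes old old B old three B old   [B → old]
likes old old B old three B old ⇒ likes old old S three old three B old   [B → S three]
likes old old S three old three B old ⇒ likes old old likes old S three old three B old   [S → likes old S]
likes old old likes old S three old three B old ⇒ likes old old likes old three three old three B old   [S → three]
likes old old likes old three three old three B old ⇒ likes old old likes old three three old three old old   [B → old]

S ⇒ B B old ⇒ S three B old ⇒ likes old S three B old ⇒ likes old B B old three B old ⇒ likes old old B old three B old ⇒ likes old old S three old three B old ⇒ likes old old likes old S three old three B old ⇒ likes old old likes old three three old three B old ⇒ likes old old likes old three three old three old old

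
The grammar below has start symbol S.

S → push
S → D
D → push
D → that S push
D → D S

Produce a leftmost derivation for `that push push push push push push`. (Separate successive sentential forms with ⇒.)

S ⇒ D   [S → D]
D ⇒ D S   [D → D S]
D S ⇒ D S S   [D → D S]
D S S ⇒ that S push S S   [D → that S push]
that S push S S ⇒ that D push S S   [S → D]
that D push S S ⇒ that D S push S S   [D → D S]
that D S push S S ⇒ that D S S push S S   [D → D S]
that D S S push S S ⇒ that push S S push S S   [D → push]
that push S S push S S ⇒ that push push S push S S   [S → push]
that push push S push S S ⇒ that push push push push S S   [S → push]
that push push push push S S ⇒ that push push push push push S   [S → push]
that push push push push push S ⇒ that push push push push push push   [S → push]

S ⇒ D ⇒ D S ⇒ D S S ⇒ that S push S S ⇒ that D push S S ⇒ that D S push S S ⇒ that D S S push S S ⇒ that push S S push S S ⇒ that push push S push S S ⇒ that push push push push S S ⇒ that push push push push push S ⇒ that push push push push push push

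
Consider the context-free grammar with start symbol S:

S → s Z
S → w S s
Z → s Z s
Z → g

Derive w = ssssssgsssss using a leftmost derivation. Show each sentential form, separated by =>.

S=>sZ=>ssZs=>sssZss=>ssssZsss=>sssssZssss=>ssssssZsssss=>ssssssgsssss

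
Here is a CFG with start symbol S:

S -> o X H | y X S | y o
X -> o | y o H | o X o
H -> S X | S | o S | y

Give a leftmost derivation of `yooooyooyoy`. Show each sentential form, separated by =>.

S => yXS   [S -> y X S]
yXS => yoXoS   [X -> o X o]
yoXoS => yoooS   [X -> o]
yoooS => yooooXH   [S -> o X H]
yooooXH => yooooyoHH   [X -> y o H]
yooooyoHH => yooooyooSH   [H -> o S]
yooooyooSH => yooooyooyoH   [S -> y o]
yooooyooyoH => yooooyooyoy   [H -> y]

S => yXS => yoXoS => yoooS => yooooXH => yooooyoHH => yooooyooSH => yooooyooyoH => yooooyooyoy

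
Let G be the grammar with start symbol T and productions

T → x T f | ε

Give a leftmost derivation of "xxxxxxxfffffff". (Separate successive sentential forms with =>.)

T => xTf => xxTff => xxxTfff => xxxxTffff => xxxxxTfffff => xxxxxxTffffff => xxxxxxxTfffffff => xxxxxxxfffffff

T => xTf   [T → x T f]
xTf => xxTff   [T → x T f]
xxTff => xxxTfff   [T → x T f]
xxxTfff => xxxxTffff   [T → x T f]
xxxxTffff => xxxxxTfffff   [T → x T f]
xxxxxTfffff => xxxxxxTffffff   [T → x T f]
xxxxxxTffffff => xxxxxxxTfffffff   [T → x T f]
xxxxxxxTfffffff => xxxxxxxfffffff   [T → ε]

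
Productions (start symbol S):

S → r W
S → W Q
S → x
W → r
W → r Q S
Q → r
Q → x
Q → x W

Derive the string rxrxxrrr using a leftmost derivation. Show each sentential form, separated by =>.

S => WQ => rQSQ => rxWSQ => rxrQSSQ => rxrxSSQ => rxrxxSQ => rxrxxrWQ => rxrxxrrQ => rxrxxrrr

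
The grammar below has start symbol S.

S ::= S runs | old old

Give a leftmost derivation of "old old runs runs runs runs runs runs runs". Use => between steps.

S => S runs => S runs runs => S runs runs runs => S runs runs runs runs => S runs runs runs runs runs => S runs runs runs runs runs runs => S runs runs runs runs runs runs runs => old old runs runs runs runs runs runs runs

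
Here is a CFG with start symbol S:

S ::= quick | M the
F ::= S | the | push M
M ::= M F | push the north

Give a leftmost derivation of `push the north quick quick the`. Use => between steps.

S => M the => M F the => M F F the => push the north F F the => push the north S F the => push the north quick F the => push the north quick S the => push the north quick quick the

S => M the   [S ::= M the]
M the => M F the   [M ::= M F]
M F the => M F F the   [M ::= M F]
M F F the => push the north F F the   [M ::= push the north]
push the north F F the => push the north S F the   [F ::= S]
push the north S F the => push the north quick F the   [S ::= quick]
push the north quick F the => push the north quick S the   [F ::= S]
push the north quick S the => push the north quick quick the   [S ::= quick]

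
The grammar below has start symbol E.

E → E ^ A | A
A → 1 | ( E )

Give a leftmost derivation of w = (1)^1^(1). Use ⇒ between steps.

E ⇒ E^A   [E → E ^ A]
E^A ⇒ E^A^A   [E → E ^ A]
E^A^A ⇒ A^A^A   [E → A]
A^A^A ⇒ (E)^A^A   [A → ( E )]
(E)^A^A ⇒ (A)^A^A   [E → A]
(A)^A^A ⇒ (1)^A^A   [A → 1]
(1)^A^A ⇒ (1)^1^A   [A → 1]
(1)^1^A ⇒ (1)^1^(E)   [A → ( E )]
(1)^1^(E) ⇒ (1)^1^(A)   [E → A]
(1)^1^(A) ⇒ (1)^1^(1)   [A → 1]

E⇒E^A⇒E^A^A⇒A^A^A⇒(E)^A^A⇒(A)^A^A⇒(1)^A^A⇒(1)^1^A⇒(1)^1^(E)⇒(1)^1^(A)⇒(1)^1^(1)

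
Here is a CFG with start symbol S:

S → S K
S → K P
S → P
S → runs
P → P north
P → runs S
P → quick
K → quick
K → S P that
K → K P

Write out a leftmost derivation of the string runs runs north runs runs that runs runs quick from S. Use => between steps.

S => K P => S P that P => P P that P => P north P that P => runs S north P that P => runs runs north P that P => runs runs north runs S that P => runs runs north runs runs that P => runs runs north runs runs that runs S => runs runs north runs runs that runs S K => runs runs north runs runs that runs runs K => runs runs north runs runs that runs runs quick

S => K P   [S → K P]
K P => S P that P   [K → S P that]
S P that P => P P that P   [S → P]
P P that P => P north P that P   [P → P north]
P north P that P => runs S north P that P   [P → runs S]
runs S north P that P => runs runs north P that P   [S → runs]
runs runs north P that P => runs runs north runs S that P   [P → runs S]
runs runs north runs S that P => runs runs north runs runs that P   [S → runs]
runs runs north runs runs that P => runs runs north runs runs that runs S   [P → runs S]
runs runs north runs runs that runs S => runs runs north runs runs that runs S K   [S → S K]
runs runs north runs runs that runs S K => runs runs north runs runs that runs runs K   [S → runs]
runs runs north runs runs that runs runs K => runs runs north runs runs that runs runs quick   [K → quick]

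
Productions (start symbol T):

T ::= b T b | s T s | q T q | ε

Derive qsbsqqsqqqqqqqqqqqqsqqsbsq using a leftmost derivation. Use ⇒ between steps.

T ⇒ qTq ⇒ qsTsq ⇒ qsbTbsq ⇒ qsbsTsbsq ⇒ qsbsqTqsbsq ⇒ qsbsqqTqqsbsq ⇒ qsbsqqsTsqqsbsq ⇒ qsbsqqsqTqsqqsbsq ⇒ qsbsqqsqqTqqsqqsbsq ⇒ qsbsqqsqqqTqqqsqqsbsq ⇒ qsbsqqsqqqqTqqqqsqqsbsq ⇒ qsbsqqsqqqqqTqqqqqsqqsbsq ⇒ qsbsqqsqqqqqqTqqqqqqsqqsbsq ⇒ qsbsqqsqqqqqqqqqqqqsqqsbsq

T ⇒ qTq   [T ::= q T q]
qTq ⇒ qsTsq   [T ::= s T s]
qsTsq ⇒ qsbTbsq   [T ::= b T b]
qsbTbsq ⇒ qsbsTsbsq   [T ::= s T s]
qsbsTsbsq ⇒ qsbsqTqsbsq   [T ::= q T q]
qsbsqTqsbsq ⇒ qsbsqqTqqsbsq   [T ::= q T q]
qsbsqqTqqsbsq ⇒ qsbsqqsTsqqsbsq   [T ::= s T s]
qsbsqqsTsqqsbsq ⇒ qsbsqqsqTqsqqsbsq   [T ::= q T q]
qsbsqqsqTqsqqsbsq ⇒ qsbsqqsqqTqqsqqsbsq   [T ::= q T q]
qsbsqqsqqTqqsqqsbsq ⇒ qsbsqqsqqqTqqqsqqsbsq   [T ::= q T q]
qsbsqqsqqqTqqqsqqsbsq ⇒ qsbsqqsqqqqTqqqqsqqsbsq   [T ::= q T q]
qsbsqqsqqqqTqqqqsqqsbsq ⇒ qsbsqqsqqqqqTqqqqqsqqsbsq   [T ::= q T q]
qsbsqqsqqqqqTqqqqqsqqsbsq ⇒ qsbsqqsqqqqqqTqqqqqqsqqsbsq   [T ::= q T q]
qsbsqqsqqqqqqTqqqqqqsqqsbsq ⇒ qsbsqqsqqqqqqqqqqqqsqqsbsq   [T ::= ε]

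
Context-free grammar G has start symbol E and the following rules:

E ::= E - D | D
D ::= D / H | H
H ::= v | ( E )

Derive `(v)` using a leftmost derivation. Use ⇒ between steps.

E⇒D⇒H⇒(E)⇒(D)⇒(H)⇒(v)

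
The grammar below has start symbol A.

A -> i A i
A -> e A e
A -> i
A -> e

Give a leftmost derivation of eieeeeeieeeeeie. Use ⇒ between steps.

A ⇒ eAe ⇒ eiAie ⇒ eieAeie ⇒ eieeAeeie ⇒ eieeeAeeeie ⇒ eieeeeAeeeeie ⇒ eieeeeeAeeeeeie ⇒ eieeeeeieeeeeie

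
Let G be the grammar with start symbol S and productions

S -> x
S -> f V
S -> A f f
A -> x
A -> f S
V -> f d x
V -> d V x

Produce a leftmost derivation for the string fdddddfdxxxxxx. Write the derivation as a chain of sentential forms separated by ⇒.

S ⇒ fV ⇒ fdVx ⇒ fddVxx ⇒ fdddVxxx ⇒ fddddVxxxx ⇒ fdddddVxxxxx ⇒ fdddddfdxxxxxx

S ⇒ fV   [S -> f V]
fV ⇒ fdVx   [V -> d V x]
fdVx ⇒ fddVxx   [V -> d V x]
fddVxx ⇒ fdddVxxx   [V -> d V x]
fdddVxxx ⇒ fddddVxxxx   [V -> d V x]
fddddVxxxx ⇒ fdddddVxxxxx   [V -> d V x]
fdddddVxxxxx ⇒ fdddddfdxxxxxx   [V -> f d x]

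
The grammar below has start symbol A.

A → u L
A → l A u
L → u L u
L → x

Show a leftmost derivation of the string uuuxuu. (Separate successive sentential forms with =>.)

A => uL => uuLu => uuuLuu => uuuxuu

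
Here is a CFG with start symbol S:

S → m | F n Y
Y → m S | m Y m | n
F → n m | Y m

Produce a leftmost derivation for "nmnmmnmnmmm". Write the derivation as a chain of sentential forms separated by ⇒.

S⇒FnY⇒YmnY⇒nmnY⇒nmnmYm⇒nmnmmSm⇒nmnmmFnYm⇒nmnmmnmnYm⇒nmnmmnmnmSm⇒nmnmmnmnmmm

S ⇒ FnY   [S → F n Y]
FnY ⇒ YmnY   [F → Y m]
YmnY ⇒ nmnY   [Y → n]
nmnY ⇒ nmnmYm   [Y → m Y m]
nmnmYm ⇒ nmnmmSm   [Y → m S]
nmnmmSm ⇒ nmnmmFnYm   [S → F n Y]
nmnmmFnYm ⇒ nmnmmnmnYm   [F → n m]
nmnmmnmnYm ⇒ nmnmmnmnmSm   [Y → m S]
nmnmmnmnmSm ⇒ nmnmmnmnmmm   [S → m]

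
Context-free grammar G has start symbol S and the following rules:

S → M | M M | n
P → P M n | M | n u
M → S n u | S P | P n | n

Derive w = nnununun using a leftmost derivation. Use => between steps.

S => MM   [S → M M]
MM => SPM   [M → S P]
SPM => MPM   [S → M]
MPM => SPPM   [M → S P]
SPPM => MPPM   [S → M]
MPPM => SPPPM   [M → S P]
SPPPM => MPPPM   [S → M]
MPPPM => nPPPM   [M → n]
nPPPM => nnuPPM   [P → n u]
nnuPPM => nnunuPM   [P → n u]
nnunuPM => nnununuM   [P → n u]
nnununuM => nnununun   [M → n]

S=>MM=>SPM=>MPM=>SPPM=>MPPM=>SPPPM=>MPPPM=>nPPPM=>nnuPPM=>nnunuPM=>nnununuM=>nnununun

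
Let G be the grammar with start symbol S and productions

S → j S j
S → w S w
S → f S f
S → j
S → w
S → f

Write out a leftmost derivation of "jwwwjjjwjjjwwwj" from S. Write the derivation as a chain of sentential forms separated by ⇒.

S ⇒ jSj ⇒ jwSwj ⇒ jwwSwwj ⇒ jwwwSwwwj ⇒ jwwwjSjwwwj ⇒ jwwwjjSjjwwwj ⇒ jwwwjjjSjjjwwwj ⇒ jwwwjjjwjjjwwwj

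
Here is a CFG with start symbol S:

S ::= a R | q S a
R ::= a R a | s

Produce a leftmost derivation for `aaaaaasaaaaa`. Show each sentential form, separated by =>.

S => aR   [S ::= a R]
aR => aaRa   [R ::= a R a]
aaRa => aaaRaa   [R ::= a R a]
aaaRaa => aaaaRaaa   [R ::= a R a]
aaaaRaaa => aaaaaRaaaa   [R ::= a R a]
aaaaaRaaaa => aaaaaaRaaaaa   [R ::= a R a]
aaaaaaRaaaaa => aaaaaasaaaaa   [R ::= s]

S=>aR=>aaRa=>aaaRaa=>aaaaRaaa=>aaaaaRaaaa=>aaaaaaRaaaaa=>aaaaaasaaaaa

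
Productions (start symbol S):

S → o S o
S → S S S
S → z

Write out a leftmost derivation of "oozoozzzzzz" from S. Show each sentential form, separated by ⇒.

S ⇒ SSS ⇒ SSSSS ⇒ SSSSSSS ⇒ oSoSSSSSS ⇒ ooSooSSSSSS ⇒ oozooSSSSSS ⇒ oozoozSSSSS ⇒ oozoozzSSSS ⇒ oozoozzzSSS ⇒ oozoozzzzSS ⇒ oozoozzzzzS ⇒ oozoozzzzzz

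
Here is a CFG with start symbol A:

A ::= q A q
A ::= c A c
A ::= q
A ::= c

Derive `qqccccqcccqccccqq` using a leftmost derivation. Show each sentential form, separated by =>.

A => qAq   [A ::= q A q]
qAq => qqAqq   [A ::= q A q]
qqAqq => qqcAcqq   [A ::= c A c]
qqcAcqq => qqccAccqq   [A ::= c A c]
qqccAccqq => qqcccAcccqq   [A ::= c A c]
qqcccAcccqq => qqccccAccccqq   [A ::= c A c]
qqccccAccccqq => qqccccqAqccccqq   [A ::= q A q]
qqccccqAqccccqq => qqccccqcAcqccccqq   [A ::= c A c]
qqccccqcAcqccccqq => qqccccqcccqccccqq   [A ::= c]

A=>qAq=>qqAqq=>qqcAcqq=>qqccAccqq=>qqcccAcccqq=>qqccccAccccqq=>qqccccqAqccccqq=>qqccccqcAcqccccqq=>qqccccqcccqccccqq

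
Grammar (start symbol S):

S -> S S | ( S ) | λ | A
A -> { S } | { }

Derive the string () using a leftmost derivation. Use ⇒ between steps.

S⇒SS⇒SSS⇒SSSS⇒SSSSS⇒(S)SSSS⇒()SSSS⇒()SSS⇒()SS⇒()S⇒()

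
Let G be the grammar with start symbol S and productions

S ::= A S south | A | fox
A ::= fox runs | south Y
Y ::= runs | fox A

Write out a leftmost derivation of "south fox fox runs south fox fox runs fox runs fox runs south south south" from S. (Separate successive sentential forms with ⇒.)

S ⇒ A S south   [S ::= A S south]
A S south ⇒ south Y S south   [A ::= south Y]
south Y S south ⇒ south fox A S south   [Y ::= fox A]
south fox A S south ⇒ south fox fox runs S south   [A ::= fox runs]
south fox fox runs S south ⇒ south fox fox runs A S south south   [S ::= A S south]
south fox fox runs A S south south ⇒ south fox fox runs south Y S south south   [A ::= south Y]
south fox fox runs south Y S south south ⇒ south fox fox runs south fox A S south south   [Y ::= fox A]
south fox fox runs south fox A S south south ⇒ south fox fox runs south fox fox runs S south south   [A ::= fox runs]
south fox fox runs south fox fox runs S south south ⇒ south fox fox runs south fox fox runs A S south south south   [S ::= A S south]
south fox fox runs south fox fox runs A S south south south ⇒ south fox fox runs south fox fox runs fox runs S south south south   [A ::= fox runs]
south fox fox runs south fox fox runs fox runs S south south south ⇒ south fox fox runs south fox fox runs fox runs A south south south   [S ::= A]
south fox fox runs south fox fox runs fox runs A south south south ⇒ south fox fox runs south fox fox runs fox runs fox runs south south south   [A ::= fox runs]

S ⇒ A S south ⇒ south Y S south ⇒ south fox A S south ⇒ south fox fox runs S south ⇒ south fox fox runs A S south south ⇒ south fox fox runs south Y S south south ⇒ south fox fox runs south fox A S south south ⇒ south fox fox runs south fox fox runs S south south ⇒ south fox fox runs south fox fox runs A S south south south ⇒ south fox fox runs south fox fox runs fox runs S south south south ⇒ south fox fox runs south fox fox runs fox runs A south south south ⇒ south fox fox runs south fox fox runs fox runs fox runs south south south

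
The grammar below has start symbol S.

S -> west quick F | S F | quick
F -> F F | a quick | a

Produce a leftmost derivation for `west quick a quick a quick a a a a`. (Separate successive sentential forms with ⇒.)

S ⇒ S F   [S -> S F]
S F ⇒ west quick F F   [S -> west quick F]
west quick F F ⇒ west quick F F F   [F -> F F]
west quick F F F ⇒ west quick F F F F   [F -> F F]
west quick F F F F ⇒ west quick F F F F F   [F -> F F]
west quick F F F F F ⇒ west quick a quick F F F F   [F -> a quick]
west quick a quick F F F F ⇒ west quick a quick F F F F F   [F -> F F]
west quick a quick F F F F F ⇒ west quick a quick a quick F F F F   [F -> a quick]
west quick a quick a quick F F F F ⇒ west quick a quick a quick a F F F   [F -> a]
west quick a quick a quick a F F F ⇒ west quick a quick a quick a a F F   [F -> a]
west quick a quick a quick a a F F ⇒ west quick a quick a quick a a a F   [F -> a]
west quick a quick a quick a a a F ⇒ west quick a quick a quick a a a a   [F -> a]

S ⇒ S F ⇒ west quick F F ⇒ west quick F F F ⇒ west quick F F F F ⇒ west quick F F F F F ⇒ west quick a quick F F F F ⇒ west quick a quick F F F F F ⇒ west quick a quick a quick F F F F ⇒ west quick a quick a quick a F F F ⇒ west quick a quick a quick a a F F ⇒ west quick a quick a quick a a a F ⇒ west quick a quick a quick a a a a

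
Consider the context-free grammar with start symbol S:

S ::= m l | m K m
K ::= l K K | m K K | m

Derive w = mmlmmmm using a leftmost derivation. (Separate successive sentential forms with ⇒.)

S⇒mKm⇒mmKKm⇒mmlKKKm⇒mmlmKKm⇒mmlmmKm⇒mmlmmmm

S ⇒ mKm   [S ::= m K m]
mKm ⇒ mmKKm   [K ::= m K K]
mmKKm ⇒ mmlKKKm   [K ::= l K K]
mmlKKKm ⇒ mmlmKKm   [K ::= m]
mmlmKKm ⇒ mmlmmKm   [K ::= m]
mmlmmKm ⇒ mmlmmmm   [K ::= m]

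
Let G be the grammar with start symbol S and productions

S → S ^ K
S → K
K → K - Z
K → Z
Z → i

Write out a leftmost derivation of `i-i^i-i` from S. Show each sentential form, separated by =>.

S=>S^K=>K^K=>K-Z^K=>Z-Z^K=>i-Z^K=>i-i^K=>i-i^K-Z=>i-i^Z-Z=>i-i^i-Z=>i-i^i-i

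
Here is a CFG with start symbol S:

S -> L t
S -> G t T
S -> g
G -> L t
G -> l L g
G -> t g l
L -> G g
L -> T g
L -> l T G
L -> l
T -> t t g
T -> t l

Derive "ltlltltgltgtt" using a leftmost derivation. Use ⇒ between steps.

S⇒Lt⇒lTGt⇒ltlGt⇒ltlLtt⇒ltlGgtt⇒ltlLtgtt⇒ltllTGtgtt⇒ltlltlGtgtt⇒ltlltltgltgtt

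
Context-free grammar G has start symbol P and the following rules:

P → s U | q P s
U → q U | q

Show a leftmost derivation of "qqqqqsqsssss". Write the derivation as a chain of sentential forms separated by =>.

P => qPs => qqPss => qqqPsss => qqqqPssss => qqqqqPsssss => qqqqqsUsssss => qqqqqsqsssss

P => qPs   [P → q P s]
qPs => qqPss   [P → q P s]
qqPss => qqqPsss   [P → q P s]
qqqPsss => qqqqPssss   [P → q P s]
qqqqPssss => qqqqqPsssss   [P → q P s]
qqqqqPsssss => qqqqqsUsssss   [P → s U]
qqqqqsUsssss => qqqqqsqsssss   [U → q]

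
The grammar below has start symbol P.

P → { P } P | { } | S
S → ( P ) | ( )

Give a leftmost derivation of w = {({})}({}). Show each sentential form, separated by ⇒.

P ⇒ {P}P ⇒ {S}P ⇒ {(P)}P ⇒ {({})}P ⇒ {({})}S ⇒ {({})}(P) ⇒ {({})}({})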